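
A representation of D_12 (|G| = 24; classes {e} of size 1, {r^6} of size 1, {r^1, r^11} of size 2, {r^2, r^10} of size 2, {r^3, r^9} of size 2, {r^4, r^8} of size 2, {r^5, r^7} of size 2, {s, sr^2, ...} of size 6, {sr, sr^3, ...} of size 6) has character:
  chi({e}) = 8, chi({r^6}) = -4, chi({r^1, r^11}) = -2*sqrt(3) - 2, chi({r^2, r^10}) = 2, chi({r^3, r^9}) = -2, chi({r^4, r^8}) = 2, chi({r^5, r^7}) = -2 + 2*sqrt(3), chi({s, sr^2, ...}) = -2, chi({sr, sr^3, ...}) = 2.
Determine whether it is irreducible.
Not irreducible (reducible): <chi, chi> = 9 > 1.

Argument: <chi, chi> = (1/|G|) sum_C |C| * |chi(C)|^2 = (1/24)[1*|8|^2 + 1*|-4|^2 + 2*|-2*sqrt(3) - 2|^2 + 2*|2|^2 + 2*|-2|^2 + 2*|2|^2 + 2*|-2 + 2*sqrt(3)|^2 + 6*|-2|^2 + 6*|2|^2]
  = (1/24)[(64) + (16) + (16*sqrt(3) + 32) + (8) + (8) + (8) + (32 - 16*sqrt(3)) + (24) + (24)] = 216/24 = 9.
A character is irreducible iff <chi, chi> = 1, so this representation is reducible.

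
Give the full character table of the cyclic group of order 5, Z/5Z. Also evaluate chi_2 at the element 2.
Character table of Z/5Z (irreps indexed chi_0,...,chi_4 with chi_k(m) = zeta_5^(k*m), zeta_5 = exp(2*pi*i/5)):
  irrep \ class  {0} (size 1)  {1} (size 1)    {2} (size 1)    {3} (size 1)    {4} (size 1)  
  chi_0          1             1               1               1               1             
  chi_1          1             exp(2*I*pi/5)   exp(4*I*pi/5)   exp(-4*I*pi/5)  exp(-2*I*pi/5)
  chi_2          1             exp(4*I*pi/5)   exp(-2*I*pi/5)  exp(2*I*pi/5)   exp(-4*I*pi/5)
  chi_3          1             exp(-4*I*pi/5)  exp(2*I*pi/5)   exp(-2*I*pi/5)  exp(4*I*pi/5) 
  chi_4          1             exp(-2*I*pi/5)  exp(-4*I*pi/5)  exp(4*I*pi/5)   exp(2*I*pi/5) 

Spot check: chi_2(2) = zeta_5^(2*2) = zeta_5^4 = exp(-2*I*pi/5).

Reasoning: Z/5Z is abelian, so all 5 irreducible complex representations are 1-dimensional. They are given by chi_k(m) = zeta_5^(k*m) for k = 0,...,4. Row orthogonality: sum_m chi_k(m) conj(chi_l(m)) = 5 * [k = l].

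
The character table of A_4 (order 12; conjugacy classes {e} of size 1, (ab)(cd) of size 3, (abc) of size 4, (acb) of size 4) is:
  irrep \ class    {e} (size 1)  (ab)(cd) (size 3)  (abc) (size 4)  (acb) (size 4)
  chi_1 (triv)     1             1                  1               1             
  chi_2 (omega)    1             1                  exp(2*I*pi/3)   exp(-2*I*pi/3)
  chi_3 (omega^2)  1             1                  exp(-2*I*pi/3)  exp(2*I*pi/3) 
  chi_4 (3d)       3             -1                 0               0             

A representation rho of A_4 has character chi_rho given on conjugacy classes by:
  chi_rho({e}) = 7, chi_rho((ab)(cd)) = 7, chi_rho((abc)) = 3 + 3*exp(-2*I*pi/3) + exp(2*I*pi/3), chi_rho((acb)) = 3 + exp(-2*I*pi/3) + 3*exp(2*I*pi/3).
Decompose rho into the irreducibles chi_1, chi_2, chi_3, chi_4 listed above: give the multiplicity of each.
Multiplicities: chi_1: 3, chi_2: 1, chi_3: 3, chi_4: 0.

Solution. Use <chi_rho, chi> = (1/|G|) sum_C |C| * chi_rho(C) * conj(chi(C)) with |G| = 12 for each irreducible chi in the table:
  <chi_rho, chi_1> = (1/12)[1*(7)*conj(1) + 3*(7)*conj(1) + 4*(3 + 3*exp(-2*I*pi/3) + exp(2*I*pi/3))*conj(1) + 4*(3 + exp(-2*I*pi/3) + 3*exp(2*I*pi/3))*conj(1)]
      = (1/12)[(7) + (21) + (12 + 12*exp(-2*I*pi/3) + 4*exp(2*I*pi/3)) + (12 + 4*exp(-2*I*pi/3) + 12*exp(2*I*pi/3))] = 36/12 = 3
  <chi_rho, chi_2> = (1/12)[1*(7)*conj(1) + 3*(7)*conj(1) + 4*(3 + 3*exp(-2*I*pi/3) + exp(2*I*pi/3))*conj(exp(2*I*pi/3)) + 4*(3 + exp(-2*I*pi/3) + 3*exp(2*I*pi/3))*conj(exp(-2*I*pi/3))]
      = (1/12)[(7) + (21) + (-8) + (-8)] = 12/12 = 1
  <chi_rho, chi_3> = (1/12)[1*(7)*conj(1) + 3*(7)*conj(1) + 4*(3 + 3*exp(-2*I*pi/3) + exp(2*I*pi/3))*conj(exp(-2*I*pi/3)) + 4*(3 + exp(-2*I*pi/3) + 3*exp(2*I*pi/3))*conj(exp(2*I*pi/3))]
      = (1/12)[(7) + (21) + (12 + 4*exp(-2*I*pi/3) + 12*exp(2*I*pi/3)) + (12 + 12*exp(-2*I*pi/3) + 4*exp(2*I*pi/3))] = 36/12 = 3
  <chi_rho, chi_4> = (1/12)[1*(7)*conj(3) + 3*(7)*conj(-1) + 4*(3 + 3*exp(-2*I*pi/3) + exp(2*I*pi/3))*conj(0) + 4*(3 + exp(-2*I*pi/3) + 3*exp(2*I*pi/3))*conj(0)]
      = (1/12)[(21) + (-21) + (0) + (0)] = 0/12 = 0
(Exp terms are combined using exp(i*s)*conj(exp(i*t)) = exp(i*(s-t)), and sums of them are collapsed using the identity that for every m > 1 the m distinct m-th roots of unity sum to 0, e.g. 1 + exp(2*I*pi/3) + exp(-2*I*pi/3) = 0.)
Dimension check: dim(rho) = sum (mult * dim) = 3*1 + 1*1 + 3*1 + 0*3 = 7 = chi_rho(e) = 7.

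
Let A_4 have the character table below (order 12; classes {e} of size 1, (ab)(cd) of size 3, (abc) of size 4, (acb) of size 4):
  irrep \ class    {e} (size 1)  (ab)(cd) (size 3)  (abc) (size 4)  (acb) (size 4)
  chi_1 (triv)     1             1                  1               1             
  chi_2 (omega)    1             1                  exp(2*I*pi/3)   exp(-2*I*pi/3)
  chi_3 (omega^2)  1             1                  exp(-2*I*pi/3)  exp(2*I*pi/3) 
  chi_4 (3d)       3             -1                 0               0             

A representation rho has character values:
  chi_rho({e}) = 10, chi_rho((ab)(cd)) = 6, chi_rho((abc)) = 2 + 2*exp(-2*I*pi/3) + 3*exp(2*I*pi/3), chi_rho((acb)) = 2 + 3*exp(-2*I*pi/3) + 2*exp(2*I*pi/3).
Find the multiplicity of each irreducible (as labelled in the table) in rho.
Multiplicities: chi_1: 2, chi_2: 3, chi_3: 2, chi_4: 1.

Solution. Use <chi_rho, chi> = (1/|G|) sum_C |C| * chi_rho(C) * conj(chi(C)) with |G| = 12 for each irreducible chi in the table:
  <chi_rho, chi_1> = (1/12)[1*(10)*conj(1) + 3*(6)*conj(1) + 4*(2 + 2*exp(-2*I*pi/3) + 3*exp(2*I*pi/3))*conj(1) + 4*(2 + 3*exp(-2*I*pi/3) + 2*exp(2*I*pi/3))*conj(1)]
      = (1/12)[(10) + (18) + (8 + 8*exp(-2*I*pi/3) + 12*exp(2*I*pi/3)) + (8 + 12*exp(-2*I*pi/3) + 8*exp(2*I*pi/3))] = 24/12 = 2
  <chi_rho, chi_2> = (1/12)[1*(10)*conj(1) + 3*(6)*conj(1) + 4*(2 + 2*exp(-2*I*pi/3) + 3*exp(2*I*pi/3))*conj(exp(2*I*pi/3)) + 4*(2 + 3*exp(-2*I*pi/3) + 2*exp(2*I*pi/3))*conj(exp(-2*I*pi/3))]
      = (1/12)[(10) + (18) + (4) + (4)] = 36/12 = 3
  <chi_rho, chi_3> = (1/12)[1*(10)*conj(1) + 3*(6)*conj(1) + 4*(2 + 2*exp(-2*I*pi/3) + 3*exp(2*I*pi/3))*conj(exp(-2*I*pi/3)) + 4*(2 + 3*exp(-2*I*pi/3) + 2*exp(2*I*pi/3))*conj(exp(2*I*pi/3))]
      = (1/12)[(10) + (18) + (8 + 12*exp(-2*I*pi/3) + 8*exp(2*I*pi/3)) + (8 + 8*exp(-2*I*pi/3) + 12*exp(2*I*pi/3))] = 24/12 = 2
  <chi_rho, chi_4> = (1/12)[1*(10)*conj(3) + 3*(6)*conj(-1) + 4*(2 + 2*exp(-2*I*pi/3) + 3*exp(2*I*pi/3))*conj(0) + 4*(2 + 3*exp(-2*I*pi/3) + 2*exp(2*I*pi/3))*conj(0)]
      = (1/12)[(30) + (-18) + (0) + (0)] = 12/12 = 1
(Exp terms are combined using exp(i*s)*conj(exp(i*t)) = exp(i*(s-t)), and sums of them are collapsed using the identity that for every m > 1 the m distinct m-th roots of unity sum to 0, e.g. 1 + exp(2*I*pi/3) + exp(-2*I*pi/3) = 0.)
Dimension check: dim(rho) = sum (mult * dim) = 2*1 + 3*1 + 2*1 + 1*3 = 10 = chi_rho(e) = 10.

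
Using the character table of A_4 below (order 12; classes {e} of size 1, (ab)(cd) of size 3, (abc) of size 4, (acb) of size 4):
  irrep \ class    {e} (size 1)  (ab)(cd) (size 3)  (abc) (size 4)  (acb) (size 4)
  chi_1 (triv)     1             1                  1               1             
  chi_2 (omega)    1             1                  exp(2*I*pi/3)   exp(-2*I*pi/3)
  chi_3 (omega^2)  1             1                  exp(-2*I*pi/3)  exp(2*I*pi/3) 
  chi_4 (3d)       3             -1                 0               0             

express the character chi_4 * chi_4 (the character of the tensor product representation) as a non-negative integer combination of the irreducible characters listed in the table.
chi_4 tensor chi_4 = chi_1 + chi_2 + chi_3 + 2*chi_4 (all other irreducibles have multiplicity 0).

Derivation: The character of a tensor product is the pointwise product (chi_4 * chi_4)(C) = chi_4(C) * chi_4(C):
  {e}: (3)*(3), (ab)(cd): (-1)*(-1), (abc): (0)*(0), (acb): (0)*(0)
so (chi_4 * chi_4) takes values
  {e} -> 9, (ab)(cd) -> 1, (abc) -> 0, (acb) -> 0.
Now take the inner product of this character with each irreducible chi from the table, <chi_4*chi_4, chi> = (1/12) sum_C |C| (chi_4*chi_4)(C) conj(chi(C)):
  <chi_4*chi_4, chi_1> = (1/12)[1*(9)*conj(1) + 3*(1)*conj(1) + 4*(0)*conj(1) + 4*(0)*conj(1)]
      = (1/12)[(9) + (3) + (0) + (0)] = 12/12 = 1
  <chi_4*chi_4, chi_2> = (1/12)[1*(9)*conj(1) + 3*(1)*conj(1) + 4*(0)*conj(exp(2*I*pi/3)) + 4*(0)*conj(exp(-2*I*pi/3))]
      = (1/12)[(9) + (3) + (0) + (0)] = 12/12 = 1
  <chi_4*chi_4, chi_3> = (1/12)[1*(9)*conj(1) + 3*(1)*conj(1) + 4*(0)*conj(exp(-2*I*pi/3)) + 4*(0)*conj(exp(2*I*pi/3))]
      = (1/12)[(9) + (3) + (0) + (0)] = 12/12 = 1
  <chi_4*chi_4, chi_4> = (1/12)[1*(9)*conj(3) + 3*(1)*conj(-1) + 4*(0)*conj(0) + 4*(0)*conj(0)]
      = (1/12)[(27) + (-3) + (0) + (0)] = 24/12 = 2
(Exp terms are combined using exp(i*s)*conj(exp(i*t)) = exp(i*(s-t)), and sums of them are collapsed using the identity that for every m > 1 the m distinct m-th roots of unity sum to 0, e.g. 1 + exp(2*I*pi/3) + exp(-2*I*pi/3) = 0.)
Hence the multiplicities are chi_1: 1, chi_2: 1, chi_3: 1, chi_4: 2. Dimension check: dim(chi_4)*dim(chi_4) = 3*3 = 9 and sum (mult * dim) = 1*1 + 1*1 + 1*1 + 2*3 = 9.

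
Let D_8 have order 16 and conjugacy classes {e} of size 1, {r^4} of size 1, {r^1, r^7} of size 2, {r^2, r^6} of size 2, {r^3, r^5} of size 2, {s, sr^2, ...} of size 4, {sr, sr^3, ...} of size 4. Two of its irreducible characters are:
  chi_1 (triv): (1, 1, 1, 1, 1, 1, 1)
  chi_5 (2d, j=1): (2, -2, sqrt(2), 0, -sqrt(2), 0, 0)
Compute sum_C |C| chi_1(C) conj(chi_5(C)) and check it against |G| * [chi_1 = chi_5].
Sum = 0; so <chi_1, chi_5> = 0 (distinct irreducibles are orthogonal).

Justification: Compute term by term over conjugacy classes (|C| * chi_1(C) * conj(chi_5(C))):
  1*(1)*conj(2) + 1*(1)*conj(-2) + 2*(1)*conj(sqrt(2)) + 2*(1)*conj(0) + 2*(1)*conj(-sqrt(2)) + 4*(1)*conj(0) + 4*(1)*conj(0)
  = (2) + (-2) + (2*sqrt(2)) + (0) + (-2*sqrt(2)) + (0) + (0)
  = 0.
Dividing by |G| = 16 gives 0/16 = 0, matching the row-orthogonality relation <chi_1, chi_5> = [chi_1 = chi_5].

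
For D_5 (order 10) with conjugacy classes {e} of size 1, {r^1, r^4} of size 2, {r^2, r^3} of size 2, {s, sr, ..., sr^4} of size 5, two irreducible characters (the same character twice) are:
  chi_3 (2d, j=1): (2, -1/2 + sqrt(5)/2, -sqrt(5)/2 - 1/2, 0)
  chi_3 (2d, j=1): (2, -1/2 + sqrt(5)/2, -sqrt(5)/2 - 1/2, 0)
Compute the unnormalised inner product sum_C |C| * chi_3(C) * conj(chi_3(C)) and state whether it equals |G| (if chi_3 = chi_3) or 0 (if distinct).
Sum = 10 = |G| = 10; so <chi_3, chi_3> = 1 (norm-1 confirms irreducibility).

Working: Compute term by term over conjugacy classes (|C| * chi_3(C) * conj(chi_3(C))):
  1*(2)*conj(2) + 2*(-1/2 + sqrt(5)/2)*conj(-1/2 + sqrt(5)/2) + 2*(-sqrt(5)/2 - 1/2)*conj(-sqrt(5)/2 - 1/2) + 5*(0)*conj(0)
  = (4) + (3 - sqrt(5)) + (sqrt(5) + 3) + (0)
  = 10.
Dividing by |G| = 10 gives 10/10 = 1, matching the row-orthogonality relation <chi_3, chi_3> = [chi_3 = chi_3].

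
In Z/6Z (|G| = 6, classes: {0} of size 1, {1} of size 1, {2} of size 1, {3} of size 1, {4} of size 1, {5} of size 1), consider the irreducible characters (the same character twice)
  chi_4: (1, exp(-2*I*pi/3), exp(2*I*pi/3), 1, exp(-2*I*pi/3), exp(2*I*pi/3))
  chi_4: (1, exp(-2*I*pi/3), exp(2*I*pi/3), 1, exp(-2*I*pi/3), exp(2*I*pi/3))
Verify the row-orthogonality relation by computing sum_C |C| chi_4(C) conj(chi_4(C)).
Sum = 6 = |G| = 6; so <chi_4, chi_4> = 1 (norm-1 confirms irreducibility).

Reasoning: Compute term by term over conjugacy classes (|C| * chi_4(C) * conj(chi_4(C))):
  1*(1)*conj(1) + 1*(exp(-2*I*pi/3))*conj(exp(-2*I*pi/3)) + 1*(exp(2*I*pi/3))*conj(exp(2*I*pi/3)) + 1*(1)*conj(1) + 1*(exp(-2*I*pi/3))*conj(exp(-2*I*pi/3)) + 1*(exp(2*I*pi/3))*conj(exp(2*I*pi/3))
  = (1) + (1) + (1) + (1) + (1) + (1)
  = 6.
(Exp terms are combined using exp(i*s)*conj(exp(i*t)) = exp(i*(s-t)), and sums of them are collapsed using the identity that for every m > 1 the m distinct m-th roots of unity sum to 0, e.g. 1 + exp(2*I*pi/3) + exp(-2*I*pi/3) = 0.)
Dividing by |G| = 6 gives 6/6 = 1, matching the row-orthogonality relation <chi_4, chi_4> = [chi_4 = chi_4].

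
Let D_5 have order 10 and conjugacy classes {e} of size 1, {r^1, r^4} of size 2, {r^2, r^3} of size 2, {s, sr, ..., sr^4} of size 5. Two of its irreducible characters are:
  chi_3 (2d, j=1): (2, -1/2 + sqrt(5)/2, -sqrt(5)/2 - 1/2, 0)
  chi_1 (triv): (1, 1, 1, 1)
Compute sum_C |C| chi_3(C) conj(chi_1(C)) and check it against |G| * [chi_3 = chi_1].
Sum = 0; so <chi_3, chi_1> = 0 (distinct irreducibles are orthogonal).

Proof sketch: Compute term by term over conjugacy classes (|C| * chi_3(C) * conj(chi_1(C))):
  1*(2)*conj(1) + 2*(-1/2 + sqrt(5)/2)*conj(1) + 2*(-sqrt(5)/2 - 1/2)*conj(1) + 5*(0)*conj(1)
  = (2) + (-1 + sqrt(5)) + (-sqrt(5) - 1) + (0)
  = 0.
Dividing by |G| = 10 gives 0/10 = 0, matching the row-orthogonality relation <chi_3, chi_1> = [chi_3 = chi_1].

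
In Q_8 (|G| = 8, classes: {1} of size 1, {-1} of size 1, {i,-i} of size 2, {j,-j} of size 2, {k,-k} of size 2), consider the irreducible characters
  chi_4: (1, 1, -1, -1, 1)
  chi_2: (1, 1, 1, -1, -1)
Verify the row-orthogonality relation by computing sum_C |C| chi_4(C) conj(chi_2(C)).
Sum = 0; so <chi_4, chi_2> = 0 (distinct irreducibles are orthogonal).

Argument: Compute term by term over conjugacy classes (|C| * chi_4(C) * conj(chi_2(C))):
  1*(1)*conj(1) + 1*(1)*conj(1) + 2*(-1)*conj(1) + 2*(-1)*conj(-1) + 2*(1)*conj(-1)
  = (1) + (1) + (-2) + (2) + (-2)
  = 0.
Dividing by |G| = 8 gives 0/8 = 0, matching the row-orthogonality relation <chi_4, chi_2> = [chi_4 = chi_2].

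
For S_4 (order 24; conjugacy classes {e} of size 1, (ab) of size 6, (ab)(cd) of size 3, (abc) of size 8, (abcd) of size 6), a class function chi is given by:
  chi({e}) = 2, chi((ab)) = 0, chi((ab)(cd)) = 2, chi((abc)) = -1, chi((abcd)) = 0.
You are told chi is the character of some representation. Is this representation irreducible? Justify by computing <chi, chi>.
Irreducible: <chi, chi> = 1.

Working: <chi, chi> = (1/|G|) sum_C |C| * |chi(C)|^2 = (1/24)[1*|2|^2 + 6*|0|^2 + 3*|2|^2 + 8*|-1|^2 + 6*|0|^2]
  = (1/24)[(4) + (0) + (12) + (8) + (0)] = 24/24 = 1.
A character is irreducible iff <chi, chi> = 1, so this representation is irreducible.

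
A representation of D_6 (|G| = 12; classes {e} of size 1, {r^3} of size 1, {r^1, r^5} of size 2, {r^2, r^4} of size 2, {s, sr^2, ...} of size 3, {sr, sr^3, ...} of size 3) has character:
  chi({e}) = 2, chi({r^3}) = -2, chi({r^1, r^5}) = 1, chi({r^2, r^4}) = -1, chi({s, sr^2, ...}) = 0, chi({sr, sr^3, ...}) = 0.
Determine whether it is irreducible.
Irreducible: <chi, chi> = 1.

Reasoning: <chi, chi> = (1/|G|) sum_C |C| * |chi(C)|^2 = (1/12)[1*|2|^2 + 1*|-2|^2 + 2*|1|^2 + 2*|-1|^2 + 3*|0|^2 + 3*|0|^2]
  = (1/12)[(4) + (4) + (2) + (2) + (0) + (0)] = 12/12 = 1.
A character is irreducible iff <chi, chi> = 1, so this representation is irreducible.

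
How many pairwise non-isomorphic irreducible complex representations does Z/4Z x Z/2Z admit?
8

Argument: The number of irreducible complex representations of a finite group equals its number of conjugacy classes. Z/4Z x Z/2Z is abelian of order 8, so every element is its own conjugacy class: 8 classes, so Z/4Z x Z/2Z (order 8) has exactly 8 irreducible complex representations.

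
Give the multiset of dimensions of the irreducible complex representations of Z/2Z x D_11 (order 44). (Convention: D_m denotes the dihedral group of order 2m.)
Dimensions: 1, 1, 1, 1, 2, 2, 2, 2, 2, 2, 2, 2, 2, 2

Reasoning: There are 14 irreducibles (= number of conjugacy classes). Their dimensions d_i satisfy sum d_i^2 = |G| = 44: 1 + 1 + 1 + 1 + 4 + 4 + 4 + 4 + 4 + 4 + 4 + 4 + 4 + 4 = 44. (For the product with Z/2Z: each of the 2 1-dim characters of Z/2Z tensors with each irrep of D_11, giving 2 copies of each D_11-dimension.)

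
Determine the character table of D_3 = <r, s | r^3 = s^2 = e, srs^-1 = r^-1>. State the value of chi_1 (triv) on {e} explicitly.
Conjugacy classes: {e} of size 1, {r^1, r^2} of size 2, {s, sr, ..., sr^2} of size 3.
Character table:
  irrep \ class              {e} (size 1)  {r^1, r^2} (size 2)  {s, sr, ..., sr^2} (size 3)
  chi_1 (triv)               1             1                    1                          
  chi_2 (sign: r->1, s->-1)  1             1                    -1                         
  chi_3 (2d, j=1)            2             -1                   0                          

Spot check: chi_1 (triv) on {e} = 1.

Solution. D_3 has order 2*3 = 6 with 3 conjugacy classes, hence 3 irreducibles. Sum of squared dims 1 + 1 + 4 = 6 = |G|. Linear characters come from the abelianisation; the 2-dimensional irreps have character r^k -> 2*cos(2*pi*j*k/3), reflections -> 0.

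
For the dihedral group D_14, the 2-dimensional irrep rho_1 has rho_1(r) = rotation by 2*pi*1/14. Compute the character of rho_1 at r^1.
chi_{rho_1}(r^1) = 2*cos(2*pi*1*1/14) = 2*cos(pi/7)

Proof sketch: rho_1(r^1) is rotation by angle 2*pi*1*1/14, whose trace is 2*cos(2*pi*1*1/14) = 2*cos(pi/7).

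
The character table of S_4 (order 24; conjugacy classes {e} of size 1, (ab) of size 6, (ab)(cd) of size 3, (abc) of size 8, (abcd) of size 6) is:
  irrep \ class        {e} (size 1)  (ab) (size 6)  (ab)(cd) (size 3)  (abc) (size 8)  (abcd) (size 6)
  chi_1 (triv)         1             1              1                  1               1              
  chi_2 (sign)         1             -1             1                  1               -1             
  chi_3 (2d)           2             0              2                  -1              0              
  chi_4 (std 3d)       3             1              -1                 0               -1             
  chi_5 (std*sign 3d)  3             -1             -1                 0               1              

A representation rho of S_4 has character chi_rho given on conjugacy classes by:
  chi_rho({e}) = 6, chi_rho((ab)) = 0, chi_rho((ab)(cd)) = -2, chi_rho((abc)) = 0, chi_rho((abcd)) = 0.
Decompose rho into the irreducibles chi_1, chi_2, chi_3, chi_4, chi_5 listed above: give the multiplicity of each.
Multiplicities: chi_1: 0, chi_2: 0, chi_3: 0, chi_4: 1, chi_5: 1.

Justification: Use <chi_rho, chi> = (1/|G|) sum_C |C| * chi_rho(C) * conj(chi(C)) with |G| = 24 for each irreducible chi in the table:
  <chi_rho, chi_1> = (1/24)[1*(6)*conj(1) + 6*(0)*conj(1) + 3*(-2)*conj(1) + 8*(0)*conj(1) + 6*(0)*conj(1)]
      = (1/24)[(6) + (0) + (-6) + (0) + (0)] = 0/24 = 0
  <chi_rho, chi_2> = (1/24)[1*(6)*conj(1) + 6*(0)*conj(-1) + 3*(-2)*conj(1) + 8*(0)*conj(1) + 6*(0)*conj(-1)]
      = (1/24)[(6) + (0) + (-6) + (0) + (0)] = 0/24 = 0
  <chi_rho, chi_3> = (1/24)[1*(6)*conj(2) + 6*(0)*conj(0) + 3*(-2)*conj(2) + 8*(0)*conj(-1) + 6*(0)*conj(0)]
      = (1/24)[(12) + (0) + (-12) + (0) + (0)] = 0/24 = 0
  <chi_rho, chi_4> = (1/24)[1*(6)*conj(3) + 6*(0)*conj(1) + 3*(-2)*conj(-1) + 8*(0)*conj(0) + 6*(0)*conj(-1)]
      = (1/24)[(18) + (0) + (6) + (0) + (0)] = 24/24 = 1
  <chi_rho, chi_5> = (1/24)[1*(6)*conj(3) + 6*(0)*conj(-1) + 3*(-2)*conj(-1) + 8*(0)*conj(0) + 6*(0)*conj(1)]
      = (1/24)[(18) + (0) + (6) + (0) + (0)] = 24/24 = 1
Dimension check: dim(rho) = sum (mult * dim) = 0*1 + 0*1 + 0*2 + 1*3 + 1*3 = 6 = chi_rho(e) = 6.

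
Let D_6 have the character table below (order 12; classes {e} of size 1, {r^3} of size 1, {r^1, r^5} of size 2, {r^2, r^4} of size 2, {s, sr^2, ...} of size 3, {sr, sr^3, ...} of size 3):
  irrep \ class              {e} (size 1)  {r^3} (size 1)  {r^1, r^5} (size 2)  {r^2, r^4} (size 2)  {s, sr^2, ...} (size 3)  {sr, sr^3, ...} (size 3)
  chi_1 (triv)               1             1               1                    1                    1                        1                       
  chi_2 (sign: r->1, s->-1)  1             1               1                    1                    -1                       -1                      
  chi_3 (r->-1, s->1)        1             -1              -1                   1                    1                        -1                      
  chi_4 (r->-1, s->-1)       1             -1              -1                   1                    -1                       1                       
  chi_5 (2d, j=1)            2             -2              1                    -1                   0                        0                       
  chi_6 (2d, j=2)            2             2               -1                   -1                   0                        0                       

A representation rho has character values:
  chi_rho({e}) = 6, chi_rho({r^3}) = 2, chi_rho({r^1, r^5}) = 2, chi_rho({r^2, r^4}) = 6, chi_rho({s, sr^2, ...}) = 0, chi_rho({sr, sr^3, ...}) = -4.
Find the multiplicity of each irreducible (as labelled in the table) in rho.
Multiplicities: chi_1: 1, chi_2: 3, chi_3: 2, chi_4: 0, chi_5: 0, chi_6: 0.

Why: Use <chi_rho, chi> = (1/|G|) sum_C |C| * chi_rho(C) * conj(chi(C)) with |G| = 12 for each irreducible chi in the table:
  <chi_rho, chi_1> = (1/12)[1*(6)*conj(1) + 1*(2)*conj(1) + 2*(2)*conj(1) + 2*(6)*conj(1) + 3*(0)*conj(1) + 3*(-4)*conj(1)]
      = (1/12)[(6) + (2) + (4) + (12) + (0) + (-12)] = 12/12 = 1
  <chi_rho, chi_2> = (1/12)[1*(6)*conj(1) + 1*(2)*conj(1) + 2*(2)*conj(1) + 2*(6)*conj(1) + 3*(0)*conj(-1) + 3*(-4)*conj(-1)]
      = (1/12)[(6) + (2) + (4) + (12) + (0) + (12)] = 36/12 = 3
  <chi_rho, chi_3> = (1/12)[1*(6)*conj(1) + 1*(2)*conj(-1) + 2*(2)*conj(-1) + 2*(6)*conj(1) + 3*(0)*conj(1) + 3*(-4)*conj(-1)]
      = (1/12)[(6) + (-2) + (-4) + (12) + (0) + (12)] = 24/12 = 2
  <chi_rho, chi_4> = (1/12)[1*(6)*conj(1) + 1*(2)*conj(-1) + 2*(2)*conj(-1) + 2*(6)*conj(1) + 3*(0)*conj(-1) + 3*(-4)*conj(1)]
      = (1/12)[(6) + (-2) + (-4) + (12) + (0) + (-12)] = 0/12 = 0
  <chi_rho, chi_5> = (1/12)[1*(6)*conj(2) + 1*(2)*conj(-2) + 2*(2)*conj(1) + 2*(6)*conj(-1) + 3*(0)*conj(0) + 3*(-4)*conj(0)]
      = (1/12)[(12) + (-4) + (4) + (-12) + (0) + (0)] = 0/12 = 0
  <chi_rho, chi_6> = (1/12)[1*(6)*conj(2) + 1*(2)*conj(2) + 2*(2)*conj(-1) + 2*(6)*conj(-1) + 3*(0)*conj(0) + 3*(-4)*conj(0)]
      = (1/12)[(12) + (4) + (-4) + (-12) + (0) + (0)] = 0/12 = 0
Dimension check: dim(rho) = sum (mult * dim) = 1*1 + 3*1 + 2*1 + 0*1 + 0*2 + 0*2 = 6 = chi_rho(e) = 6.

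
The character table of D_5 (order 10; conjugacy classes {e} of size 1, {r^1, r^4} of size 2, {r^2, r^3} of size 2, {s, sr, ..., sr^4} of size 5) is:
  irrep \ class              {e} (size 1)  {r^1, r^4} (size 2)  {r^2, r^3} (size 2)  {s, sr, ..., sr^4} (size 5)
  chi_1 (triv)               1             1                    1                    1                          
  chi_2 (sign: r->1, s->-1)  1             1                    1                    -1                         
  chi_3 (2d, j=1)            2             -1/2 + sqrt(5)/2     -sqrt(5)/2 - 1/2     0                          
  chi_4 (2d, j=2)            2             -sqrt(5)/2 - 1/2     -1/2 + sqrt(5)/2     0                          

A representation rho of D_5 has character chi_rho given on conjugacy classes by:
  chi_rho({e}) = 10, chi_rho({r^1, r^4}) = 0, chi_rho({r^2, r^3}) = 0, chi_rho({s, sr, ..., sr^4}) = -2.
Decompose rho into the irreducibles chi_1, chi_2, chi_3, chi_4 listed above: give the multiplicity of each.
Multiplicities: chi_1: 0, chi_2: 2, chi_3: 2, chi_4: 2.

Argument: Use <chi_rho, chi> = (1/|G|) sum_C |C| * chi_rho(C) * conj(chi(C)) with |G| = 10 for each irreducible chi in the table:
  <chi_rho, chi_1> = (1/10)[1*(10)*conj(1) + 2*(0)*conj(1) + 2*(0)*conj(1) + 5*(-2)*conj(1)]
      = (1/10)[(10) + (0) + (0) + (-10)] = 0/10 = 0
  <chi_rho, chi_2> = (1/10)[1*(10)*conj(1) + 2*(0)*conj(1) + 2*(0)*conj(1) + 5*(-2)*conj(-1)]
      = (1/10)[(10) + (0) + (0) + (10)] = 20/10 = 2
  <chi_rho, chi_3> = (1/10)[1*(10)*conj(2) + 2*(0)*conj(-1/2 + sqrt(5)/2) + 2*(0)*conj(-sqrt(5)/2 - 1/2) + 5*(-2)*conj(0)]
      = (1/10)[(20) + (0) + (0) + (0)] = 20/10 = 2
  <chi_rho, chi_4> = (1/10)[1*(10)*conj(2) + 2*(0)*conj(-sqrt(5)/2 - 1/2) + 2*(0)*conj(-1/2 + sqrt(5)/2) + 5*(-2)*conj(0)]
      = (1/10)[(20) + (0) + (0) + (0)] = 20/10 = 2
Dimension check: dim(rho) = sum (mult * dim) = 0*1 + 2*1 + 2*2 + 2*2 = 10 = chi_rho(e) = 10.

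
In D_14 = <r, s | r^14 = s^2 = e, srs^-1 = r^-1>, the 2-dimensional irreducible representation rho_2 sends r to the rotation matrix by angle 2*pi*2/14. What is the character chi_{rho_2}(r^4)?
chi_{rho_2}(r^4) = 2*cos(2*pi*2*4/14) = -2*cos(pi/7)

Proof sketch: rho_2(r^4) is rotation by angle 2*pi*2*4/14, whose trace is 2*cos(2*pi*2*4/14) = -2*cos(pi/7).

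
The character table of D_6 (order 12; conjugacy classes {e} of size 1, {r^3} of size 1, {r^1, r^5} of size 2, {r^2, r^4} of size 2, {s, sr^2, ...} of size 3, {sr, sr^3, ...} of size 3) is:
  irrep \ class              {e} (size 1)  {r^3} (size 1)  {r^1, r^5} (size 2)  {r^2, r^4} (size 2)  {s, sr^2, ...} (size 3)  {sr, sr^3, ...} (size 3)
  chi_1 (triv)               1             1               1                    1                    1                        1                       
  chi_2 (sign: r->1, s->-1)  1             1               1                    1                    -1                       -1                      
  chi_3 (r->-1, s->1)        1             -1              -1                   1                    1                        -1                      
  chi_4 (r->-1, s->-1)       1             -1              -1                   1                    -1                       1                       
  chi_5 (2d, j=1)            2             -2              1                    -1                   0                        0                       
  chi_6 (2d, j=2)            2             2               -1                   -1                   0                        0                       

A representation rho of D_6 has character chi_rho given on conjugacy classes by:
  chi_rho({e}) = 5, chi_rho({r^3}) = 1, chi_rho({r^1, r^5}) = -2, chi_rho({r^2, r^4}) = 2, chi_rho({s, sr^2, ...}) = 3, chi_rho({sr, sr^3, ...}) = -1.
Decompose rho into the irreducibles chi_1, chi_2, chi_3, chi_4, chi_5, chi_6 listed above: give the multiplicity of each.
Multiplicities: chi_1: 1, chi_2: 0, chi_3: 2, chi_4: 0, chi_5: 0, chi_6: 1.

Argument: Use <chi_rho, chi> = (1/|G|) sum_C |C| * chi_rho(C) * conj(chi(C)) with |G| = 12 for each irreducible chi in the table:
  <chi_rho, chi_1> = (1/12)[1*(5)*conj(1) + 1*(1)*conj(1) + 2*(-2)*conj(1) + 2*(2)*conj(1) + 3*(3)*conj(1) + 3*(-1)*conj(1)]
      = (1/12)[(5) + (1) + (-4) + (4) + (9) + (-3)] = 12/12 = 1
  <chi_rho, chi_2> = (1/12)[1*(5)*conj(1) + 1*(1)*conj(1) + 2*(-2)*conj(1) + 2*(2)*conj(1) + 3*(3)*conj(-1) + 3*(-1)*conj(-1)]
      = (1/12)[(5) + (1) + (-4) + (4) + (-9) + (3)] = 0/12 = 0
  <chi_rho, chi_3> = (1/12)[1*(5)*conj(1) + 1*(1)*conj(-1) + 2*(-2)*conj(-1) + 2*(2)*conj(1) + 3*(3)*conj(1) + 3*(-1)*conj(-1)]
      = (1/12)[(5) + (-1) + (4) + (4) + (9) + (3)] = 24/12 = 2
  <chi_rho, chi_4> = (1/12)[1*(5)*conj(1) + 1*(1)*conj(-1) + 2*(-2)*conj(-1) + 2*(2)*conj(1) + 3*(3)*conj(-1) + 3*(-1)*conj(1)]
      = (1/12)[(5) + (-1) + (4) + (4) + (-9) + (-3)] = 0/12 = 0
  <chi_rho, chi_5> = (1/12)[1*(5)*conj(2) + 1*(1)*conj(-2) + 2*(-2)*conj(1) + 2*(2)*conj(-1) + 3*(3)*conj(0) + 3*(-1)*conj(0)]
      = (1/12)[(10) + (-2) + (-4) + (-4) + (0) + (0)] = 0/12 = 0
  <chi_rho, chi_6> = (1/12)[1*(5)*conj(2) + 1*(1)*conj(2) + 2*(-2)*conj(-1) + 2*(2)*conj(-1) + 3*(3)*conj(0) + 3*(-1)*conj(0)]
      = (1/12)[(10) + (2) + (4) + (-4) + (0) + (0)] = 12/12 = 1
Dimension check: dim(rho) = sum (mult * dim) = 1*1 + 0*1 + 2*1 + 0*1 + 0*2 + 1*2 = 5 = chi_rho(e) = 5.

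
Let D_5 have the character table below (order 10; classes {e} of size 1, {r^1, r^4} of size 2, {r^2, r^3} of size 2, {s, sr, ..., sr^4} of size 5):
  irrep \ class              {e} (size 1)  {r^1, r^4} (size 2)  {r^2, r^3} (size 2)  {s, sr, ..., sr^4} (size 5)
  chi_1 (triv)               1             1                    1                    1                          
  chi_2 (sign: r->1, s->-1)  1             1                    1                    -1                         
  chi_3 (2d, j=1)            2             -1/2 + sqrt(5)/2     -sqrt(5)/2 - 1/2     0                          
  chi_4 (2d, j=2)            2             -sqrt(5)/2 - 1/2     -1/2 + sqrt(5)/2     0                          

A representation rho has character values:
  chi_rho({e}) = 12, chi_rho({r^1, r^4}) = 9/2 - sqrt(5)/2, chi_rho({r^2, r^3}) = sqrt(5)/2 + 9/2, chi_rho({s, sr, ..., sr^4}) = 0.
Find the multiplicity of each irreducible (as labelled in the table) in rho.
Multiplicities: chi_1: 3, chi_2: 3, chi_3: 1, chi_4: 2.

Details: Use <chi_rho, chi> = (1/|G|) sum_C |C| * chi_rho(C) * conj(chi(C)) with |G| = 10 for each irreducible chi in the table:
  <chi_rho, chi_1> = (1/10)[1*(12)*conj(1) + 2*(9/2 - sqrt(5)/2)*conj(1) + 2*(sqrt(5)/2 + 9/2)*conj(1) + 5*(0)*conj(1)]
      = (1/10)[(12) + (9 - sqrt(5)) + (sqrt(5) + 9) + (0)] = 30/10 = 3
  <chi_rho, chi_2> = (1/10)[1*(12)*conj(1) + 2*(9/2 - sqrt(5)/2)*conj(1) + 2*(sqrt(5)/2 + 9/2)*conj(1) + 5*(0)*conj(-1)]
      = (1/10)[(12) + (9 - sqrt(5)) + (sqrt(5) + 9) + (0)] = 30/10 = 3
  <chi_rho, chi_3> = (1/10)[1*(12)*conj(2) + 2*(9/2 - sqrt(5)/2)*conj(-1/2 + sqrt(5)/2) + 2*(sqrt(5)/2 + 9/2)*conj(-sqrt(5)/2 - 1/2) + 5*(0)*conj(0)]
      = (1/10)[(24) + (-7 + 5*sqrt(5)) + (-5*sqrt(5) - 7) + (0)] = 10/10 = 1
  <chi_rho, chi_4> = (1/10)[1*(12)*conj(2) + 2*(9/2 - sqrt(5)/2)*conj(-sqrt(5)/2 - 1/2) + 2*(sqrt(5)/2 + 9/2)*conj(-1/2 + sqrt(5)/2) + 5*(0)*conj(0)]
      = (1/10)[(24) + (-4*sqrt(5) - 2) + (-2 + 4*sqrt(5)) + (0)] = 20/10 = 2
Dimension check: dim(rho) = sum (mult * dim) = 3*1 + 3*1 + 1*2 + 2*2 = 12 = chi_rho(e) = 12.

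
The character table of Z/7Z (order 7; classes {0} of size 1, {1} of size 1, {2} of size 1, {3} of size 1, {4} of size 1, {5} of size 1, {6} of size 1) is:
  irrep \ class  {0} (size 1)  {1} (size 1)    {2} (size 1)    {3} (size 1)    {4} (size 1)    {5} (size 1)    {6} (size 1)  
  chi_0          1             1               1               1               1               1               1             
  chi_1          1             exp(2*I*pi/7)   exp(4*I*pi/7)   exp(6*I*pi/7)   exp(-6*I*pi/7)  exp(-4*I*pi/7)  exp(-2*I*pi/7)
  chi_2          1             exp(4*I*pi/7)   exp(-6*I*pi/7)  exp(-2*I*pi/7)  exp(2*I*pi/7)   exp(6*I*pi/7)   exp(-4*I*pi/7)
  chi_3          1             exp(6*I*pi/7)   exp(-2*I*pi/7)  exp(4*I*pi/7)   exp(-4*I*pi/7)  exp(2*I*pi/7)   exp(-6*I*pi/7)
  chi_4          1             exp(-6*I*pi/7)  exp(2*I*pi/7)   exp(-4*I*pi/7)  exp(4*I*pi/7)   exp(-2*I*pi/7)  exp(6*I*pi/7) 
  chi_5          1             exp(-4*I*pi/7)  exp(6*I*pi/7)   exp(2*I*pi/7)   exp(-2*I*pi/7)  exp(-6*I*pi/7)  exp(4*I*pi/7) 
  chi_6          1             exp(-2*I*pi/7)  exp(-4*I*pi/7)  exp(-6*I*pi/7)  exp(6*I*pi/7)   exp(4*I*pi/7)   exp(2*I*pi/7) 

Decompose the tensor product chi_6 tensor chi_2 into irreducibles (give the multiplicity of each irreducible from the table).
chi_6 tensor chi_2 = chi_1 (all other irreducibles have multiplicity 0).

Why: The character of a tensor product is the pointwise product (chi_6 * chi_2)(C) = chi_6(C) * chi_2(C):
  {0}: (1)*(1), {1}: (exp(-2*I*pi/7))*(exp(4*I*pi/7)), {2}: (exp(-4*I*pi/7))*(exp(-6*I*pi/7)), {3}: (exp(-6*I*pi/7))*(exp(-2*I*pi/7)), {4}: (exp(6*I*pi/7))*(exp(2*I*pi/7)), {5}: (exp(4*I*pi/7))*(exp(6*I*pi/7)), {6}: (exp(2*I*pi/7))*(exp(-4*I*pi/7))
so (chi_6 * chi_2) takes values
  {0} -> 1, {1} -> exp(2*I*pi/7), {2} -> exp(4*I*pi/7), {3} -> exp(6*I*pi/7), {4} -> exp(-6*I*pi/7), {5} -> exp(-4*I*pi/7), {6} -> exp(-2*I*pi/7).
Now take the inner product of this character with each irreducible chi from the table, <chi_6*chi_2, chi> = (1/7) sum_C |C| (chi_6*chi_2)(C) conj(chi(C)):
  <chi_6*chi_2, chi_0> = (1/7)[1*(1)*conj(1) + 1*(exp(2*I*pi/7))*conj(1) + 1*(exp(4*I*pi/7))*conj(1) + 1*(exp(6*I*pi/7))*conj(1) + 1*(exp(-6*I*pi/7))*conj(1) + 1*(exp(-4*I*pi/7))*conj(1) + 1*(exp(-2*I*pi/7))*conj(1)]
      = (1/7)[(1) + (exp(2*I*pi/7)) + (exp(4*I*pi/7)) + (exp(6*I*pi/7)) + (exp(-6*I*pi/7)) + (exp(-4*I*pi/7)) + (exp(-2*I*pi/7))] = 0/7 = 0
  <chi_6*chi_2, chi_1> = (1/7)[1*(1)*conj(1) + 1*(exp(2*I*pi/7))*conj(exp(2*I*pi/7)) + 1*(exp(4*I*pi/7))*conj(exp(4*I*pi/7)) + 1*(exp(6*I*pi/7))*conj(exp(6*I*pi/7)) + 1*(exp(-6*I*pi/7))*conj(exp(-6*I*pi/7)) + 1*(exp(-4*I*pi/7))*conj(exp(-4*I*pi/7)) + 1*(exp(-2*I*pi/7))*conj(exp(-2*I*pi/7))]
      = (1/7)[(1) + (1) + (1) + (1) + (1) + (1) + (1)] = 7/7 = 1
  <chi_6*chi_2, chi_2> = (1/7)[1*(1)*conj(1) + 1*(exp(2*I*pi/7))*conj(exp(4*I*pi/7)) + 1*(exp(4*I*pi/7))*conj(exp(-6*I*pi/7)) + 1*(exp(6*I*pi/7))*conj(exp(-2*I*pi/7)) + 1*(exp(-6*I*pi/7))*conj(exp(2*I*pi/7)) + 1*(exp(-4*I*pi/7))*conj(exp(6*I*pi/7)) + 1*(exp(-2*I*pi/7))*conj(exp(-4*I*pi/7))]
      = (1/7)[(1) + (exp(-2*I*pi/7)) + (exp(-4*I*pi/7)) + (exp(-6*I*pi/7)) + (exp(6*I*pi/7)) + (exp(4*I*pi/7)) + (exp(2*I*pi/7))] = 0/7 = 0
  <chi_6*chi_2, chi_3> = (1/7)[1*(1)*conj(1) + 1*(exp(2*I*pi/7))*conj(exp(6*I*pi/7)) + 1*(exp(4*I*pi/7))*conj(exp(-2*I*pi/7)) + 1*(exp(6*I*pi/7))*conj(exp(4*I*pi/7)) + 1*(exp(-6*I*pi/7))*conj(exp(-4*I*pi/7)) + 1*(exp(-4*I*pi/7))*conj(exp(2*I*pi/7)) + 1*(exp(-2*I*pi/7))*conj(exp(-6*I*pi/7))]
      = (1/7)[(1) + (exp(-4*I*pi/7)) + (exp(6*I*pi/7)) + (exp(2*I*pi/7)) + (exp(-2*I*pi/7)) + (exp(-6*I*pi/7)) + (exp(4*I*pi/7))] = 0/7 = 0
  <chi_6*chi_2, chi_4> = (1/7)[1*(1)*conj(1) + 1*(exp(2*I*pi/7))*conj(exp(-6*I*pi/7)) + 1*(exp(4*I*pi/7))*conj(exp(2*I*pi/7)) + 1*(exp(6*I*pi/7))*conj(exp(-4*I*pi/7)) + 1*(exp(-6*I*pi/7))*conj(exp(4*I*pi/7)) + 1*(exp(-4*I*pi/7))*conj(exp(-2*I*pi/7)) + 1*(exp(-2*I*pi/7))*conj(exp(6*I*pi/7))]
      = (1/7)[(1) + (exp(-6*I*pi/7)) + (exp(2*I*pi/7)) + (exp(-4*I*pi/7)) + (exp(4*I*pi/7)) + (exp(-2*I*pi/7)) + (exp(6*I*pi/7))] = 0/7 = 0
  <chi_6*chi_2, chi_5> = (1/7)[1*(1)*conj(1) + 1*(exp(2*I*pi/7))*conj(exp(-4*I*pi/7)) + 1*(exp(4*I*pi/7))*conj(exp(6*I*pi/7)) + 1*(exp(6*I*pi/7))*conj(exp(2*I*pi/7)) + 1*(exp(-6*I*pi/7))*conj(exp(-2*I*pi/7)) + 1*(exp(-4*I*pi/7))*conj(exp(-6*I*pi/7)) + 1*(exp(-2*I*pi/7))*conj(exp(4*I*pi/7))]
      = (1/7)[(1) + (exp(6*I*pi/7)) + (exp(-2*I*pi/7)) + (exp(4*I*pi/7)) + (exp(-4*I*pi/7)) + (exp(2*I*pi/7)) + (exp(-6*I*pi/7))] = 0/7 = 0
  <chi_6*chi_2, chi_6> = (1/7)[1*(1)*conj(1) + 1*(exp(2*I*pi/7))*conj(exp(-2*I*pi/7)) + 1*(exp(4*I*pi/7))*conj(exp(-4*I*pi/7)) + 1*(exp(6*I*pi/7))*conj(exp(-6*I*pi/7)) + 1*(exp(-6*I*pi/7))*conj(exp(6*I*pi/7)) + 1*(exp(-4*I*pi/7))*conj(exp(4*I*pi/7)) + 1*(exp(-2*I*pi/7))*conj(exp(2*I*pi/7))]
      = (1/7)[(1) + (exp(4*I*pi/7)) + (exp(-6*I*pi/7)) + (exp(-2*I*pi/7)) + (exp(2*I*pi/7)) + (exp(6*I*pi/7)) + (exp(-4*I*pi/7))] = 0/7 = 0
(Exp terms are combined using exp(i*s)*conj(exp(i*t)) = exp(i*(s-t)), and sums of them are collapsed using the identity that for every m > 1 the m distinct m-th roots of unity sum to 0, e.g. 1 + exp(2*I*pi/3) + exp(-2*I*pi/3) = 0.)
Hence the multiplicities are chi_1: 1. Dimension check: dim(chi_6)*dim(chi_2) = 1*1 = 1 and sum (mult * dim) = 1*1 = 1.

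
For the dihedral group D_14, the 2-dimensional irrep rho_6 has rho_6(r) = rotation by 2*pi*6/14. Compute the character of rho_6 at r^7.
chi_{rho_6}(r^7) = 2*cos(2*pi*6*7/14) = 2

Justification: rho_6(r^7) is rotation by angle 2*pi*6*7/14, whose trace is 2*cos(2*pi*6*7/14) = 2.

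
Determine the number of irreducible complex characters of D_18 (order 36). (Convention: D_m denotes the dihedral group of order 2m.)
12

Details: The number of irreducible complex representations of a finite group equals its number of conjugacy classes. D_18 has 12 conjugacy classes (n/2 + 3 for n even), so D_18 (order 36) has exactly 12 irreducible complex representations.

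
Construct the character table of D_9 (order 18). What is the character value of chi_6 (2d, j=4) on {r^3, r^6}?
Conjugacy classes: {e} of size 1, {r^1, r^8} of size 2, {r^2, r^7} of size 2, {r^3, r^6} of size 2, {r^4, r^5} of size 2, {s, sr, ..., sr^8} of size 9.
Character table:
  irrep \ class              {e} (size 1)  {r^1, r^8} (size 2)  {r^2, r^7} (size 2)  {r^3, r^6} (size 2)  {r^4, r^5} (size 2)  {s, sr, ..., sr^8} (size 9)
  chi_1 (triv)               1             1                    1                    1                    1                    1                          
  chi_2 (sign: r->1, s->-1)  1             1                    1                    1                    1                    -1                         
  chi_3 (2d, j=1)            2             2*cos(2*pi/9)        2*cos(4*pi/9)        -1                   -2*cos(pi/9)         0                          
  chi_4 (2d, j=2)            2             2*cos(4*pi/9)        -2*cos(pi/9)         -1                   2*cos(2*pi/9)        0                          
  chi_5 (2d, j=3)            2             -1                   -1                   2                    -1                   0                          
  chi_6 (2d, j=4)            2             -2*cos(pi/9)         2*cos(2*pi/9)        -1                   2*cos(4*pi/9)        0                          

Spot check: chi_6 (2d, j=4) on {r^3, r^6} = -1.

Details: D_9 has order 2*9 = 18 with 6 conjugacy classes, hence 6 irreducibles. Sum of squared dims 1 + 1 + 4 + 4 + 4 + 4 = 18 = |G|. Linear characters come from the abelianisation; the 2-dimensional irreps have character r^k -> 2*cos(2*pi*j*k/9), reflections -> 0.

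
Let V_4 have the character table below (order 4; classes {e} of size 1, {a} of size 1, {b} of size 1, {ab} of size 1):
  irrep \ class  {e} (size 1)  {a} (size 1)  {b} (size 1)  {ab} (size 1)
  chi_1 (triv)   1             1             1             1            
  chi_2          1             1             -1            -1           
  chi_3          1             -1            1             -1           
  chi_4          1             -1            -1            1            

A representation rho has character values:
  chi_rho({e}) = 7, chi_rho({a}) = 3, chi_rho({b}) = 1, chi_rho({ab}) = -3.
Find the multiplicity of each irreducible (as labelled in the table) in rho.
Multiplicities: chi_1: 2, chi_2: 3, chi_3: 2, chi_4: 0.

Solution. Use <chi_rho, chi> = (1/|G|) sum_C |C| * chi_rho(C) * conj(chi(C)) with |G| = 4 for each irreducible chi in the table:
  <chi_rho, chi_1> = (1/4)[1*(7)*conj(1) + 1*(3)*conj(1) + 1*(1)*conj(1) + 1*(-3)*conj(1)]
      = (1/4)[(7) + (3) + (1) + (-3)] = 8/4 = 2
  <chi_rho, chi_2> = (1/4)[1*(7)*conj(1) + 1*(3)*conj(1) + 1*(1)*conj(-1) + 1*(-3)*conj(-1)]
      = (1/4)[(7) + (3) + (-1) + (3)] = 12/4 = 3
  <chi_rho, chi_3> = (1/4)[1*(7)*conj(1) + 1*(3)*conj(-1) + 1*(1)*conj(1) + 1*(-3)*conj(-1)]
      = (1/4)[(7) + (-3) + (1) + (3)] = 8/4 = 2
  <chi_rho, chi_4> = (1/4)[1*(7)*conj(1) + 1*(3)*conj(-1) + 1*(1)*conj(-1) + 1*(-3)*conj(1)]
      = (1/4)[(7) + (-3) + (-1) + (-3)] = 0/4 = 0
Dimension check: dim(rho) = sum (mult * dim) = 2*1 + 3*1 + 2*1 + 0*1 = 7 = chi_rho(e) = 7.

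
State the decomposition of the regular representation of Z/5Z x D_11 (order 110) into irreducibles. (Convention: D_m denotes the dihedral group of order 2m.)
Each irreducible V_i of dimension d_i appears with multiplicity d_i, i.e. rho_reg = (direct sum over all irreducibles V_i) d_i V_i. The irreducible dimensions for Z/5Z x D_11 are 1, 1, 1, 1, 1, 1, 1, 1, 1, 1, 2, 2, 2, 2, 2, 2, 2, 2, 2, 2, 2, 2, 2, 2, 2, 2, 2, 2, 2, 2, 2, 2, 2, 2, 2: 10 irreducibles of dimension 1, each with multiplicity 1; 25 irreducibles of dimension 2, each with multiplicity 2. Total dimension 10*1*1 + 25*2*2 = 110 = |G|.

Working: General theorem: in the regular representation of a finite group G, each irreducible appears with multiplicity equal to its dimension. Check: dim(rho_reg) = sum d_i^2 = 1 + 1 + 1 + 1 + 1 + 1 + 1 + 1 + 1 + 1 + 4 + 4 + 4 + 4 + 4 + 4 + 4 + 4 + 4 + 4 + 4 + 4 + 4 + 4 + 4 + 4 + 4 + 4 + 4 + 4 + 4 + 4 + 4 + 4 + 4 = 110 = |G|.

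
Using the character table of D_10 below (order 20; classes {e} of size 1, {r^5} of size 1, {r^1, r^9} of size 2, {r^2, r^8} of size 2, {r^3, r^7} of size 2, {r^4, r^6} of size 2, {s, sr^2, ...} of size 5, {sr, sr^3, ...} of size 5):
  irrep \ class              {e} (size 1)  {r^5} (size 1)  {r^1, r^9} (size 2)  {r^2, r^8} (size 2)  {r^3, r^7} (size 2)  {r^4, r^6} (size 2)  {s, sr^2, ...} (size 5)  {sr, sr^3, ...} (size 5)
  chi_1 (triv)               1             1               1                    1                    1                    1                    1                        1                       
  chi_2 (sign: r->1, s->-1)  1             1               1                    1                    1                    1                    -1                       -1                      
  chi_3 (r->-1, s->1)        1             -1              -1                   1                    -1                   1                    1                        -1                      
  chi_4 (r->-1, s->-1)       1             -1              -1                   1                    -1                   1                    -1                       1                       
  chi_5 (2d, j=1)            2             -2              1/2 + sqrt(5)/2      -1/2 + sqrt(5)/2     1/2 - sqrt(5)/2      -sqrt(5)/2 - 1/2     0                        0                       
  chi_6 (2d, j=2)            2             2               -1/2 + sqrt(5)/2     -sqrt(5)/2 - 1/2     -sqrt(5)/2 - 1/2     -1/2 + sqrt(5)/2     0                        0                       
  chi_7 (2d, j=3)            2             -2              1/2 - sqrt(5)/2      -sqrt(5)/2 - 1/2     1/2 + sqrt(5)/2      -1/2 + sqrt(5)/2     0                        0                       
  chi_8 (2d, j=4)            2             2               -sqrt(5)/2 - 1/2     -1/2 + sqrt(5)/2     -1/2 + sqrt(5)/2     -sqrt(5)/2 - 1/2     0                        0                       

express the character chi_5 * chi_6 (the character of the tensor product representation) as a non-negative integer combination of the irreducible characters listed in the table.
chi_5 tensor chi_6 = chi_5 + chi_7 (all other irreducibles have multiplicity 0).

Justification: The character of a tensor product is the pointwise product (chi_5 * chi_6)(C) = chi_5(C) * chi_6(C):
  {e}: (2)*(2), {r^5}: (-2)*(2), {r^1, r^9}: (1/2 + sqrt(5)/2)*(-1/2 + sqrt(5)/2), {r^2, r^8}: (-1/2 + sqrt(5)/2)*(-sqrt(5)/2 - 1/2), {r^3, r^7}: (1/2 - sqrt(5)/2)*(-sqrt(5)/2 - 1/2), {r^4, r^6}: (-sqrt(5)/2 - 1/2)*(-1/2 + sqrt(5)/2), {s, sr^2, ...}: (0)*(0), {sr, sr^3, ...}: (0)*(0)
so (chi_5 * chi_6) takes values
  {e} -> 4, {r^5} -> -4, {r^1, r^9} -> 1, {r^2, r^8} -> -1, {r^3, r^7} -> 1, {r^4, r^6} -> -1, {s, sr^2, ...} -> 0, {sr, sr^3, ...} -> 0.
Now take the inner product of this character with each irreducible chi from the table, <chi_5*chi_6, chi> = (1/20) sum_C |C| (chi_5*chi_6)(C) conj(chi(C)):
  <chi_5*chi_6, chi_1> = (1/20)[1*(4)*conj(1) + 1*(-4)*conj(1) + 2*(1)*conj(1) + 2*(-1)*conj(1) + 2*(1)*conj(1) + 2*(-1)*conj(1) + 5*(0)*conj(1) + 5*(0)*conj(1)]
      = (1/20)[(4) + (-4) + (2) + (-2) + (2) + (-2) + (0) + (0)] = 0/20 = 0
  <chi_5*chi_6, chi_2> = (1/20)[1*(4)*conj(1) + 1*(-4)*conj(1) + 2*(1)*conj(1) + 2*(-1)*conj(1) + 2*(1)*conj(1) + 2*(-1)*conj(1) + 5*(0)*conj(-1) + 5*(0)*conj(-1)]
      = (1/20)[(4) + (-4) + (2) + (-2) + (2) + (-2) + (0) + (0)] = 0/20 = 0
  <chi_5*chi_6, chi_3> = (1/20)[1*(4)*conj(1) + 1*(-4)*conj(-1) + 2*(1)*conj(-1) + 2*(-1)*conj(1) + 2*(1)*conj(-1) + 2*(-1)*conj(1) + 5*(0)*conj(1) + 5*(0)*conj(-1)]
      = (1/20)[(4) + (4) + (-2) + (-2) + (-2) + (-2) + (0) + (0)] = 0/20 = 0
  <chi_5*chi_6, chi_4> = (1/20)[1*(4)*conj(1) + 1*(-4)*conj(-1) + 2*(1)*conj(-1) + 2*(-1)*conj(1) + 2*(1)*conj(-1) + 2*(-1)*conj(1) + 5*(0)*conj(-1) + 5*(0)*conj(1)]
      = (1/20)[(4) + (4) + (-2) + (-2) + (-2) + (-2) + (0) + (0)] = 0/20 = 0
  <chi_5*chi_6, chi_5> = (1/20)[1*(4)*conj(2) + 1*(-4)*conj(-2) + 2*(1)*conj(1/2 + sqrt(5)/2) + 2*(-1)*conj(-1/2 + sqrt(5)/2) + 2*(1)*conj(1/2 - sqrt(5)/2) + 2*(-1)*conj(-sqrt(5)/2 - 1/2) + 5*(0)*conj(0) + 5*(0)*conj(0)]
      = (1/20)[(8) + (8) + (1 + sqrt(5)) + (1 - sqrt(5)) + (1 - sqrt(5)) + (1 + sqrt(5)) + (0) + (0)] = 20/20 = 1
  <chi_5*chi_6, chi_6> = (1/20)[1*(4)*conj(2) + 1*(-4)*conj(2) + 2*(1)*conj(-1/2 + sqrt(5)/2) + 2*(-1)*conj(-sqrt(5)/2 - 1/2) + 2*(1)*conj(-sqrt(5)/2 - 1/2) + 2*(-1)*conj(-1/2 + sqrt(5)/2) + 5*(0)*conj(0) + 5*(0)*conj(0)]
      = (1/20)[(8) + (-8) + (-1 + sqrt(5)) + (1 + sqrt(5)) + (-sqrt(5) - 1) + (1 - sqrt(5)) + (0) + (0)] = 0/20 = 0
  <chi_5*chi_6, chi_7> = (1/20)[1*(4)*conj(2) + 1*(-4)*conj(-2) + 2*(1)*conj(1/2 - sqrt(5)/2) + 2*(-1)*conj(-sqrt(5)/2 - 1/2) + 2*(1)*conj(1/2 + sqrt(5)/2) + 2*(-1)*conj(-1/2 + sqrt(5)/2) + 5*(0)*conj(0) + 5*(0)*conj(0)]
      = (1/20)[(8) + (8) + (1 - sqrt(5)) + (1 + sqrt(5)) + (1 + sqrt(5)) + (1 - sqrt(5)) + (0) + (0)] = 20/20 = 1
  <chi_5*chi_6, chi_8> = (1/20)[1*(4)*conj(2) + 1*(-4)*conj(2) + 2*(1)*conj(-sqrt(5)/2 - 1/2) + 2*(-1)*conj(-1/2 + sqrt(5)/2) + 2*(1)*conj(-1/2 + sqrt(5)/2) + 2*(-1)*conj(-sqrt(5)/2 - 1/2) + 5*(0)*conj(0) + 5*(0)*conj(0)]
      = (1/20)[(8) + (-8) + (-sqrt(5) - 1) + (1 - sqrt(5)) + (-1 + sqrt(5)) + (1 + sqrt(5)) + (0) + (0)] = 0/20 = 0
Hence the multiplicities are chi_5: 1, chi_7: 1. Dimension check: dim(chi_5)*dim(chi_6) = 2*2 = 4 and sum (mult * dim) = 1*2 + 1*2 = 4.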